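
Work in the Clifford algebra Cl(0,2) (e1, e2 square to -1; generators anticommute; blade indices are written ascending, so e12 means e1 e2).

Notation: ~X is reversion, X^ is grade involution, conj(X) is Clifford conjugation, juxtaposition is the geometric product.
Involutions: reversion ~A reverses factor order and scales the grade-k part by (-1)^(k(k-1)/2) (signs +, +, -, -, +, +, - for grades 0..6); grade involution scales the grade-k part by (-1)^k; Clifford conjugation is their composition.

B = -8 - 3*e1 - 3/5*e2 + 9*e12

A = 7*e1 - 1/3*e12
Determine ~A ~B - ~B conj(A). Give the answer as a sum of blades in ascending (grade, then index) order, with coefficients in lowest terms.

first term: 24 - 279/5*e1 + 62*e2 - 103/15*e12
second term: -18 + 279/5*e1 + 64*e2 - 103/15*e12
Answer: 42 - 558/5*e1 - 2*e2


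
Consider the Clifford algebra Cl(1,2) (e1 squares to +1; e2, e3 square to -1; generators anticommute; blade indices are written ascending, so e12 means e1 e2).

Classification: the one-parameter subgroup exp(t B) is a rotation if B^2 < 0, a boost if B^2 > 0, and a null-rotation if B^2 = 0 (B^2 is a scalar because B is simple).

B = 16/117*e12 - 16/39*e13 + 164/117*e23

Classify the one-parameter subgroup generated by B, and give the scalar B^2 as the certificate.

B^2 term by term: the squares give (16/117)^2*(e12)^2 + (-16/39)^2*(e13)^2 + (164/117)^2*(e23)^2 = 256/13689*(+1) + 256/1521*(+1) + 26896/13689*(-1) = -16/9 (each basis 2-blade squares to minus the product of its generators' squares); cross terms between blades sharing an index anticommute and cancel. So B^2 = -16/9.
Answer: rotation, certificate B^2 = -16/9. The scalar -16/9 is the complete invariant here: its sign names the subgroup type.


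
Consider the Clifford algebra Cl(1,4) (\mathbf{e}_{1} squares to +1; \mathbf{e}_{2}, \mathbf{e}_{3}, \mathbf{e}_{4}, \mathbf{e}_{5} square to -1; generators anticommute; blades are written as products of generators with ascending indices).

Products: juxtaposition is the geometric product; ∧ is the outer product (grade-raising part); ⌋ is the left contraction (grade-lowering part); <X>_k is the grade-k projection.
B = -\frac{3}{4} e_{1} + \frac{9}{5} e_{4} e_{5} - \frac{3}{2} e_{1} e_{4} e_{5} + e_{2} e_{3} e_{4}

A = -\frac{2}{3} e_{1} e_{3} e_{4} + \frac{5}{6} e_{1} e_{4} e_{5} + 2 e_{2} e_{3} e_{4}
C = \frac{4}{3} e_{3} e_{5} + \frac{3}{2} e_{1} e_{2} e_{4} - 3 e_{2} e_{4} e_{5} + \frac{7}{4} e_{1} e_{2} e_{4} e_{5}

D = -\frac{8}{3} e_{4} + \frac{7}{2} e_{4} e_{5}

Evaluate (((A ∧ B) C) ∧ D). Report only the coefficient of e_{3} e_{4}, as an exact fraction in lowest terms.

step 1: \frac{3}{2} e_{1} e_{2} e_{3} e_{4}
step 2: -\frac{9}{4} e_{3} - \frac{21}{8} e_{3} e_{5} - \frac{9}{2} e_{1} e_{3} e_{5} + 2 e_{1} e_{2} e_{4} e_{5}
step 3: 6 e_{3} e_{4} - \frac{119}{8} e_{3} e_{4} e_{5} - 12 e_{1} e_{3} e_{4} e_{5}
Answer: 6


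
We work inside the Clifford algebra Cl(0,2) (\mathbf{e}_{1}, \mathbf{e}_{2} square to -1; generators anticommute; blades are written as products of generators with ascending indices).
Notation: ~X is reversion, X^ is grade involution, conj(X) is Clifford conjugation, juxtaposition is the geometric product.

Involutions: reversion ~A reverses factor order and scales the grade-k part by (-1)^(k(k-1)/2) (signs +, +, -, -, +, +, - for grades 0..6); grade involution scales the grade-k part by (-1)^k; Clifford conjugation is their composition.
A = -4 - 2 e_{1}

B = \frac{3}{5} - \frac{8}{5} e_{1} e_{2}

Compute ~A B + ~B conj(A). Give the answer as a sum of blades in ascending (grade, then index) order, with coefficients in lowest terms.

first term: -\frac{12}{5} - \frac{6}{5} e_{1} - \frac{16}{5} e_{2} + \frac{32}{5} e_{1} e_{2}
second term: -\frac{12}{5} + \frac{6}{5} e_{1} + \frac{16}{5} e_{2} - \frac{32}{5} e_{1} e_{2}
Answer: -\frac{24}{5}


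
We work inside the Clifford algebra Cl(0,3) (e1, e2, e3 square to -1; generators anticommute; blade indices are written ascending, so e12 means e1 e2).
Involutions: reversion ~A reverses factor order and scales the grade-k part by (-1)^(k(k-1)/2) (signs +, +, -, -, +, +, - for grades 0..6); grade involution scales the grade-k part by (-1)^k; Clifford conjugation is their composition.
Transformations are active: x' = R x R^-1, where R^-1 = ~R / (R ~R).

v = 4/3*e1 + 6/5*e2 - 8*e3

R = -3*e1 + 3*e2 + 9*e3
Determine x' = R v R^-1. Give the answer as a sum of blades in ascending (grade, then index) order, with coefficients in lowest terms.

~R = -3*e1 + 3*e2 + 9*e3, and R ~R = -99, so R^-1 = ~R / (-99).
R v = 362/5 - 38/5*e12 + 12*e13 - 174/5*e23
Answer: 168/55*e1 - 922/165*e2 - 284/55*e3


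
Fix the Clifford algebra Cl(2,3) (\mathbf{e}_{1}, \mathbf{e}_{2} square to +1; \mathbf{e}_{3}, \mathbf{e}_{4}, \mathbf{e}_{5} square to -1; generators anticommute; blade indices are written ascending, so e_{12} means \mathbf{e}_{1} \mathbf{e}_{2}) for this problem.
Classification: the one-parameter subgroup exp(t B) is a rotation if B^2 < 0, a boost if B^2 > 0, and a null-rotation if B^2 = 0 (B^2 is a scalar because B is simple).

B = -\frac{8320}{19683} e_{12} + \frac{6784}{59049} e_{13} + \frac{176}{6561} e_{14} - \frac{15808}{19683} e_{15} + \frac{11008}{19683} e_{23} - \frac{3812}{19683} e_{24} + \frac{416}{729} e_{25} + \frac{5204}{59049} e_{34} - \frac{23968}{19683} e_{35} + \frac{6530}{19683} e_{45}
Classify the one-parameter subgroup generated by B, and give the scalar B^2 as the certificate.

B^2 term by term: the squares give (-\frac{8320}{19683})^2*(e_{12})^2 + (\frac{6784}{59049})^2*(e_{13})^2 + (\frac{176}{6561})^2*(e_{14})^2 + (-\frac{15808}{19683})^2*(e_{15})^2 + (\frac{11008}{19683})^2*(e_{23})^2 + (-\frac{3812}{19683})^2*(e_{24})^2 + (\frac{416}{729})^2*(e_{25})^2 + (\frac{5204}{59049})^2*(e_{34})^2 + (-\frac{23968}{19683})^2*(e_{35})^2 + (\frac{6530}{19683})^2*(e_{45})^2 = \frac{69222400}{387420489}*(-1) + \frac{46022656}{3486784401}*(+1) + \frac{30976}{43046721}*(+1) + \frac{249892864}{387420489}*(+1) + \frac{121176064}{387420489}*(+1) + \frac{14531344}{387420489}*(+1) + \frac{173056}{531441}*(+1) + \frac{27081616}{3486784401}*(-1) + \frac{574465024}{387420489}*(-1) + \frac{42640900}{387420489}*(-1) = -\frac{4}{9} (each basis 2-blade squares to minus the product of its generators' squares); cross terms between blades sharing an index anticommute and cancel; the commuting (index-disjoint) pairs give grade-4 terms 2*c*c'*(blade product), which cancel blade by blade — e_{1234}: -\frac{86594560}{1162261467} + \frac{51721216}{1162261467} + \frac{3874816}{129140163} = 0; e_{1235}: \frac{398827520}{387420489} - \frac{5644288}{43046721} - \frac{348028928}{387420489} = 0; e_{1245}: -\frac{108659200}{387420489} - \frac{146432}{4782969} + \frac{120520192}{387420489} = 0; e_{1345}: \frac{88599040}{1162261467} + \frac{8436736}{129140163} - \frac{164529664}{1162261467} = 0; e_{2345}: \frac{143764480}{387420489} - \frac{182732032}{387420489} + \frac{4329728}{43046721} = 0 — confirming B is simple. So B^2 = -\frac{4}{9}.
Answer: rotation, certificate B^2 = -\frac{4}{9}. Note: conjugating B changes its blade decomposition but never the scalar B^2 = -\frac{4}{9}, whose sign settles the classification.


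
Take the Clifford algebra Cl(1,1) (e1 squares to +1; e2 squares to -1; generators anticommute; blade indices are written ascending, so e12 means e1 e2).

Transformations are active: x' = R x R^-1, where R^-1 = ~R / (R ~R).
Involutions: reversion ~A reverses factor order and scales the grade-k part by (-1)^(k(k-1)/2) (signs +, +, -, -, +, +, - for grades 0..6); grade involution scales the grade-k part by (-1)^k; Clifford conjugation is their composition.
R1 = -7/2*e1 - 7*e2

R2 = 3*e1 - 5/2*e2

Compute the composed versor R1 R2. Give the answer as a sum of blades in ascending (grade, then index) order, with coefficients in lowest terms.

Distribute over the terms of R1 (each basis-blade product reordered to ascending indices, repeated generators contracted through their squares):
(-7/2*e1) R2 = -21/2 + 35/4*e12
(-7*e2) R2 = -35/2 + 21*e12
Summing the partial products and collecting blades:
Answer: -28 + 119/4*e12


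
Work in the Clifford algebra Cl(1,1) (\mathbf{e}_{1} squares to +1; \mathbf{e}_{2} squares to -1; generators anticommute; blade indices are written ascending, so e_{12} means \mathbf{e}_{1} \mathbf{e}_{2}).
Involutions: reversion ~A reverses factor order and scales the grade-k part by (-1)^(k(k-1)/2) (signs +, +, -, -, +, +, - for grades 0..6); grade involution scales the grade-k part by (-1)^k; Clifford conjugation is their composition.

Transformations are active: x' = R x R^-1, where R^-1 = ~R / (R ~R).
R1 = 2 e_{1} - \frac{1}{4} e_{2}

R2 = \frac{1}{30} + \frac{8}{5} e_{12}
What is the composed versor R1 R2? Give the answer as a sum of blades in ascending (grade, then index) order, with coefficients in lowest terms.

Distribute over the terms of R1 (each basis-blade product reordered to ascending indices, repeated generators contracted through their squares):
(2 e_{1}) R2 = \frac{1}{15} e_{1} + \frac{16}{5} e_{2}
(-\frac{1}{4} e_{2}) R2 = -\frac{2}{5} e_{1} - \frac{1}{120} e_{2}
Summing the partial products and collecting blades:
Answer: -\frac{1}{3} e_{1} + \frac{383}{120} e_{2}


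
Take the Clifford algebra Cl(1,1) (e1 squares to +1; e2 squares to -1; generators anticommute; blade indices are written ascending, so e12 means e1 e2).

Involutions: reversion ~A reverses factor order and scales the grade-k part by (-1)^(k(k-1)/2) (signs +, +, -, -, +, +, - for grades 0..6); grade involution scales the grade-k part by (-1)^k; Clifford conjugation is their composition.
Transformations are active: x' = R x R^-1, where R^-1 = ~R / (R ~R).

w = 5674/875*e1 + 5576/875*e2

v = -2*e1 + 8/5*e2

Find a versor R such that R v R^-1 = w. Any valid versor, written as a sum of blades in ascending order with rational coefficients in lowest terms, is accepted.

Key observation: q(v) = q(w) = 36/25 (sandwiches preserve the norm), so R = v + w = 3924/875*e1 + 6976/875*e2 works whenever it is invertible — the component of v along it is kept and (v - w)/2 reverses, sending v to w.
Answer: 3924/875*e1 + 6976/875*e2


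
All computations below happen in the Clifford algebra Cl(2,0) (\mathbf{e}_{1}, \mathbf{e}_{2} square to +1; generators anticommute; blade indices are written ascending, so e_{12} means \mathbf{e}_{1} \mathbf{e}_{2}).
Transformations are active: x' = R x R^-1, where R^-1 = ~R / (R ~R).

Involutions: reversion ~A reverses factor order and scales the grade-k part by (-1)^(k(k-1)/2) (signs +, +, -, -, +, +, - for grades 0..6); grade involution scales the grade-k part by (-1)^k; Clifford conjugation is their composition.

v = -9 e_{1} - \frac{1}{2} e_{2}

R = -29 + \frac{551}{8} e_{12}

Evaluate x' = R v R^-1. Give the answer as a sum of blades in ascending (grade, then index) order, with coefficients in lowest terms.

~R = -29 - \frac{551}{8} e_{12}, and R ~R = \frac{357425}{64}, so R^-1 = ~R / (\frac{357425}{64}).
R v = \frac{3625}{16} e_{1} + \frac{5075}{8} e_{2}
Answer: \frac{113}{17} e_{1} - \frac{207}{34} e_{2}


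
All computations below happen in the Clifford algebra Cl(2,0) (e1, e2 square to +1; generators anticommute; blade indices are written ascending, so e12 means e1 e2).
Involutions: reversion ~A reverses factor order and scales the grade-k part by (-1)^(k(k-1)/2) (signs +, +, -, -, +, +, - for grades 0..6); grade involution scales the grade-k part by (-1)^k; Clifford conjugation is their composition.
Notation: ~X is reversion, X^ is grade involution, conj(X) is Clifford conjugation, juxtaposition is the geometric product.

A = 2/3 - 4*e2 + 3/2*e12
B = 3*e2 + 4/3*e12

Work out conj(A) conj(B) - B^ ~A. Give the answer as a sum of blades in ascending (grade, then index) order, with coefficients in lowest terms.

first term: -14 + 59/6*e1 - 2*e2 - 8/9*e12
second term: 14 - 59/6*e1 - 2*e2 + 8/9*e12
Answer: -28 + 59/3*e1 - 16/9*e12


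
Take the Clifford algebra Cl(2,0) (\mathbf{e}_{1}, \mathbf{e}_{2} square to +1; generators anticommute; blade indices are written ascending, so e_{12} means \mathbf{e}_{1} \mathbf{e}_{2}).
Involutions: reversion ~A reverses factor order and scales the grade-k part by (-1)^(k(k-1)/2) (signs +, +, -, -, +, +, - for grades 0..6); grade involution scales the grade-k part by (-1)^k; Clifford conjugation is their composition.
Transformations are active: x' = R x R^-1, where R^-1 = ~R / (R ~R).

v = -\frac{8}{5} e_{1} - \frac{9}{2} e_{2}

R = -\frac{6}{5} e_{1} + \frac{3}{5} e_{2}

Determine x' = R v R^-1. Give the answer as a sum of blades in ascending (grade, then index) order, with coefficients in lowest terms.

~R = -\frac{6}{5} e_{1} + \frac{3}{5} e_{2}, and R ~R = \frac{9}{5}, so R^-1 = ~R / (\frac{9}{5}).
R v = -\frac{39}{50} + \frac{159}{25} e_{12}
Answer: \frac{66}{25} e_{1} + \frac{199}{50} e_{2}


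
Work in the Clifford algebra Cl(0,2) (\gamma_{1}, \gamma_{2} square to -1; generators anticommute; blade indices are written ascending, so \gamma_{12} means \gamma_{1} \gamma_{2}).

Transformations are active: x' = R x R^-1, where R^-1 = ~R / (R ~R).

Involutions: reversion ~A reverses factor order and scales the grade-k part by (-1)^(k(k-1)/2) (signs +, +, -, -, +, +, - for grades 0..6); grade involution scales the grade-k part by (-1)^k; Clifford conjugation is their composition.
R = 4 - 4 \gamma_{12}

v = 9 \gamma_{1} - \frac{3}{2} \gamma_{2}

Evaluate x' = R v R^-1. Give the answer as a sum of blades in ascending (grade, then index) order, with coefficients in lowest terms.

~R = 4 + 4 \gamma_{12}, and R ~R = 32, so R^-1 = ~R / (32).
R v = 30 \gamma_{1} - 42 \gamma_{2}
Answer: -\frac{3}{2} \gamma_{1} - 9 \gamma_{2}


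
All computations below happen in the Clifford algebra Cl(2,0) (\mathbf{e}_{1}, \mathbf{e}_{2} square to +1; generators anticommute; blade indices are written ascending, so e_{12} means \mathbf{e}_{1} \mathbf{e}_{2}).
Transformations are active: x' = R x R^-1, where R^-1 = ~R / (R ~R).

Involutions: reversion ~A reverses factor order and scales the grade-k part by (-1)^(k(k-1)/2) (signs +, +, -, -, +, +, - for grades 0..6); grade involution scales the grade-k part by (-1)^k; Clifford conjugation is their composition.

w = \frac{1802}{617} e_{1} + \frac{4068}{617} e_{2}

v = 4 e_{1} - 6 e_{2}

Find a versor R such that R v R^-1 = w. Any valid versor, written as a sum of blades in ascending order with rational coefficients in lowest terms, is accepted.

Why this works: both vectors square to 52, so q(v) = q(w) and R = v + w = \frac{4270}{617} e_{1} + \frac{366}{617} e_{2} carries v to w — its own direction survives, the complement (v - w)/2 flips.
Answer: \frac{4270}{617} e_{1} + \frac{366}{617} e_{2}


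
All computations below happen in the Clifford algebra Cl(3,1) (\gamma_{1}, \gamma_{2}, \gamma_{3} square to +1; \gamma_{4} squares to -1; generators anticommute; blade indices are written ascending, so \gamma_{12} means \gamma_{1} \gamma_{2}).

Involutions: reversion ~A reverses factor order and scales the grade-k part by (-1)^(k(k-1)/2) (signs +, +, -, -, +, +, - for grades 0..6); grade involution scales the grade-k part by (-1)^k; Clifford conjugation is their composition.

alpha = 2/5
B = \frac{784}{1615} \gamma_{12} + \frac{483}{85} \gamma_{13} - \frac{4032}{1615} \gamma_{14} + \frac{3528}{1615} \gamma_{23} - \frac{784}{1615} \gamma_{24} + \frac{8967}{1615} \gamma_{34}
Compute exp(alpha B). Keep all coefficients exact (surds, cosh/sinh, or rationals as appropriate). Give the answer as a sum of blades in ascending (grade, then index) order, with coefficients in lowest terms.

B^2 term by term: the squares give (\frac{784}{1615})^2*(\gamma_{12})^2 + (\frac{483}{85})^2*(\gamma_{13})^2 + (-\frac{4032}{1615})^2*(\gamma_{14})^2 + (\frac{3528}{1615})^2*(\gamma_{23})^2 + (-\frac{784}{1615})^2*(\gamma_{24})^2 + (\frac{8967}{1615})^2*(\gamma_{34})^2 = \frac{614656}{2608225}*(-1) + \frac{233289}{7225}*(-1) + \frac{16257024}{2608225}*(+1) + \frac{12446784}{2608225}*(-1) + \frac{614656}{2608225}*(+1) + \frac{80407089}{2608225}*(+1) = 0 (each basis 2-blade squares to minus the product of its generators' squares); cross terms between blades sharing an index anticommute and cancel; the commuting (index-disjoint) pairs give grade-4 terms 2*c*c'*(blade product), which cancel blade by blade — \gamma_{1234}: \frac{14060256}{2608225} + \frac{757344}{137275} - \frac{28449792}{2608225} = 0 — confirming B is simple. So B^2 = 0.
B^2 = 0, and the exponential is exactly linear here: exp(alpha B) = 1 + alpha B (parabolic case).
Answer: 1 + \frac{1568}{8075} \gamma_{12} + \frac{966}{425} \gamma_{13} - \frac{8064}{8075} \gamma_{14} + \frac{7056}{8075} \gamma_{23} - \frac{1568}{8075} \gamma_{24} + \frac{17934}{8075} \gamma_{34}


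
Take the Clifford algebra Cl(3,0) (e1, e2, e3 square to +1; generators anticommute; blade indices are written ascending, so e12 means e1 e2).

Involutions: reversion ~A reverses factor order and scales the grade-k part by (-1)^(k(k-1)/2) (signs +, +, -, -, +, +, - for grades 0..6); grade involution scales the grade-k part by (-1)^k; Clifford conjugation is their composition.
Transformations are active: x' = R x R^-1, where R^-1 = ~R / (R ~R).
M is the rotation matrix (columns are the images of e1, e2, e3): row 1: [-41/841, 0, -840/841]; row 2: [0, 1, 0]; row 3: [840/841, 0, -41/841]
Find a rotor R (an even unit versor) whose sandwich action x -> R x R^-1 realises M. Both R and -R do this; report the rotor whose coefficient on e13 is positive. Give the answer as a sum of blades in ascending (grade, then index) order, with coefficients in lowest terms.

Method: write R = a + b12*e12 + b13*e13 + b23*e23 with a^2 + b12^2 + b13^2 + b23^2 = 1 (so R^-1 = ~R). Expanding the columns R e_j ~R gives tr M = 4a^2 - 1 and, from the antisymmetric part, M21 - M12 = -4a*b12, M13 - M31 = 4a*b13, M32 - M23 = -4a*b23.
Here tr M = 759/841, so a^2 = (1 + tr M)/4 = 400/841 and a = ±20/29. Taking a = 20/29: M21 - M12 = 0, M13 - M31 = -1680/841, M32 - M23 = 0, giving b12 = 0, b13 = -21/29, b23 = 0, i.e. R = 20/29 - 21/29*e13.
Its e13 coefficient is negative, so report the other preimage -R.
Answer: -20/29 + 21/29*e13. Uniqueness: Spin(3) -> SO(3) maps R and -R to the same rotation of trace 759/841; fixing the sign of the e13 coefficient removes the ambiguity.


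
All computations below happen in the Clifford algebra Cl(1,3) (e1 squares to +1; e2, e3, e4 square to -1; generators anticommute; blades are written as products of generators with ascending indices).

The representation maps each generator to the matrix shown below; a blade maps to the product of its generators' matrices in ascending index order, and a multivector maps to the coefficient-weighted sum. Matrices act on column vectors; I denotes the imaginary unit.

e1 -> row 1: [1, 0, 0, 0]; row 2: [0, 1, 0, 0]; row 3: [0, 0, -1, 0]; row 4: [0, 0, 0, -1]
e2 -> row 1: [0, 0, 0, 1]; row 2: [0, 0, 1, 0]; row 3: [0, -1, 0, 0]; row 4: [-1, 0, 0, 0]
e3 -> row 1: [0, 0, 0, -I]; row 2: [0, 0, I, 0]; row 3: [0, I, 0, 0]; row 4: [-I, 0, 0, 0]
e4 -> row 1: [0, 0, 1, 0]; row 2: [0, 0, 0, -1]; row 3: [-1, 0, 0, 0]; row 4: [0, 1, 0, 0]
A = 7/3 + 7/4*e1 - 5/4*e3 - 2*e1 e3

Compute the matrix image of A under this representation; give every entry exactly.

Bivector images (products of the table entries): rho(e1 e3) = rho(e1)rho(e3) = row 1: [0, 0, 0, -I]; row 2: [0, 0, I, 0]; row 3: [0, -I, 0, 0]; row 4: [I, 0, 0, 0].
M = (7/3)*1 + (7/4)*rho(e1) + (-5/4)*rho(e3) + (-2)*rho(e1 e3), summed entrywise (1 is the identity matrix):
Answer: row 1: [49/12, 0, 0, 13*I/4]; row 2: [0, 49/12, -13*I/4, 0]; row 3: [0, 3*I/4, 7/12, 0]; row 4: [-3*I/4, 0, 0, 7/12]


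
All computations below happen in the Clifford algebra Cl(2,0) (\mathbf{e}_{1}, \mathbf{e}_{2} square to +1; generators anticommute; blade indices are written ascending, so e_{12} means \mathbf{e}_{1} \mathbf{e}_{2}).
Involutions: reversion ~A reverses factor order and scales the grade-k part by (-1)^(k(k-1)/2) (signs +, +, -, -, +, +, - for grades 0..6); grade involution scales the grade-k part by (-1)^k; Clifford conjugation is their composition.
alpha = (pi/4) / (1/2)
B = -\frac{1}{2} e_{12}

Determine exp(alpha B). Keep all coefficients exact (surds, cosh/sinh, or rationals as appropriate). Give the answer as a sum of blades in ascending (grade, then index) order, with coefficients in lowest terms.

B^2 = (-\frac{1}{2})^2*(e_{12})^2 = \frac{1}{4}*(-1) = -\frac{1}{4} (a basis 2-blade squares to minus the product of its generators' squares).
B^2 = -\frac{1}{4} — circular case — the even/odd split gives cos and sin: l = \frac{1}{2}, alpha*l = \frac{\pi}{4}, so exp(alpha B) = cos(\frac{\pi}{4}) + (sin(\frac{\pi}{4})/(\frac{1}{2}))*B = \frac{\sqrt{2}}{2} + (\sqrt{2})*B.
Answer: \frac{\sqrt{2}}{2} - \frac{\sqrt{2}}{2} e_{12}


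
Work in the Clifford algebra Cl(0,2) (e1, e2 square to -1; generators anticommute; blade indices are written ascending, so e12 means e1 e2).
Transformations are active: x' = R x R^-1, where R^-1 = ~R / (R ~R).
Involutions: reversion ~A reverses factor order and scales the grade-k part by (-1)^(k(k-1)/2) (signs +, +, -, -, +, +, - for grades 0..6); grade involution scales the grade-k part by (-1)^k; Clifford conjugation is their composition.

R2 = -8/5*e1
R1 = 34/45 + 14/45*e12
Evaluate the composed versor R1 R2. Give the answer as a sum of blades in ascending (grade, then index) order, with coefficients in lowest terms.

Distribute over the terms of R2 (each basis-blade product reordered to ascending indices, repeated generators contracted through their squares):
R1 (-8/5*e1) = -272/225*e1 - 112/225*e2
Answer: -272/225*e1 - 112/225*e2


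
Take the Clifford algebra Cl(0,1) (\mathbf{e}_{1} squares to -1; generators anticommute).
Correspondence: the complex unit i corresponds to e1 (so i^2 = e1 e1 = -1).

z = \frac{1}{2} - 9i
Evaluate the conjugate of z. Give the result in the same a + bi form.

In blades: z = \frac{1}{2} - 9 e_{1}.
Conjugation here is Clifford conjugation: the scalar is fixed and the grade-1 and grade-2 blades all flip sign, giving \frac{1}{2} + 9 e_{1}; translating back:
Answer: \frac{1}{2} + 9i


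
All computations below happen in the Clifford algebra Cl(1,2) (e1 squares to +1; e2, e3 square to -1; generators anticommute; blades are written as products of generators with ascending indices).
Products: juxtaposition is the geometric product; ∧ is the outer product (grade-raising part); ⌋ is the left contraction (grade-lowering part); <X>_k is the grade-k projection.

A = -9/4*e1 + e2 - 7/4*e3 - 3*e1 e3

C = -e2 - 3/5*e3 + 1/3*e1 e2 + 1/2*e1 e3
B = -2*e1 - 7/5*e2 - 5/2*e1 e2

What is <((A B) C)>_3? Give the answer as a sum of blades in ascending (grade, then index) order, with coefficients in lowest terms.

step 1: 59/10 - 5/2*e1 + 45/8*e2 - 6*e3 + 103/20*e1 e2 - 7/2*e1 e3 + 101/20*e2 e3 + 7/40*e1 e2 e3
step 2: 239/120 + 77/40*e1 - 4549/1200*e2 - 5869/600*e3 + 307/150*e1 e2 + 143/24*e1 e3 - 787/60*e2 e3 - 4561/400*e1 e2 e3
step 3: -4561/400*e1 e2 e3
Answer: -4561/400*e1 e2 e3


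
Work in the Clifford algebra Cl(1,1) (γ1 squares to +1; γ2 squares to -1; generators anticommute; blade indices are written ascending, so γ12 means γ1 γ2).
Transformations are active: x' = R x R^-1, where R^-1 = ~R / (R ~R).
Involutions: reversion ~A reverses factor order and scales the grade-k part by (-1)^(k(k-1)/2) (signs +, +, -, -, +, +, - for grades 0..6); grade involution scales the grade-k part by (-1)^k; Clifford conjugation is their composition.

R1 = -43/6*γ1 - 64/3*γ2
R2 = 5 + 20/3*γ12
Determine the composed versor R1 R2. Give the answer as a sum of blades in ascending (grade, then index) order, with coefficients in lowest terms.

Distribute over the terms of R1 (each basis-blade product reordered to ascending indices, repeated generators contracted through their squares):
(-43/6*γ1) R2 = -215/6*γ1 - 430/9*γ2
(-64/3*γ2) R2 = -1280/9*γ1 - 320/3*γ2
Summing the partial products and collecting blades:
Answer: -3205/18*γ1 - 1390/9*γ2


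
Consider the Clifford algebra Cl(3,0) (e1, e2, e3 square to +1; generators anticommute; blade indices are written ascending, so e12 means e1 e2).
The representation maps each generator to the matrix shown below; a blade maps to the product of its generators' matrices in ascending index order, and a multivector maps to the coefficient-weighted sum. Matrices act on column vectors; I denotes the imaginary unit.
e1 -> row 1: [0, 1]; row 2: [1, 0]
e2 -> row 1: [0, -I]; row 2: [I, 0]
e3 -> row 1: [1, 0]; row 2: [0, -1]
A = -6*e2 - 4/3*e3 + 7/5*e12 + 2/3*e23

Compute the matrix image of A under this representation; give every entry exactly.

Bivector images (products of the table entries): rho(e12) = rho(e1)rho(e2) = row 1: [I, 0]; row 2: [0, -I]; rho(e23) = rho(e2)rho(e3) = row 1: [0, I]; row 2: [I, 0].
M = (-6)*rho(e2) + (-4/3)*rho(e3) + (7/5)*rho(e12) + (2/3)*rho(e23), summed entrywise:
Answer: row 1: [-4/3 + 7*I/5, 20*I/3]; row 2: [-16*I/3, 4/3 - 7*I/5]


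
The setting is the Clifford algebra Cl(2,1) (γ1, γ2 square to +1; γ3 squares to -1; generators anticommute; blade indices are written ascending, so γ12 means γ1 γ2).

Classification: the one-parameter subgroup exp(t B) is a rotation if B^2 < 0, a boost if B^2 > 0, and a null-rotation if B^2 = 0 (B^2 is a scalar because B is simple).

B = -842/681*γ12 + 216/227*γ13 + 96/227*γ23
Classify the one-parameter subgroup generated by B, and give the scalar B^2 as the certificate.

B^2 term by term: the squares give (-842/681)^2*(γ12)^2 + (216/227)^2*(γ13)^2 + (96/227)^2*(γ23)^2 = 708964/463761*(-1) + 46656/51529*(+1) + 9216/51529*(+1) = -4/9 (each basis 2-blade squares to minus the product of its generators' squares); cross terms between blades sharing an index anticommute and cancel. So B^2 = -4/9.
Answer: rotation, certificate B^2 = -4/9. The scalar -4/9 is the complete invariant here: its sign names the subgroup type.


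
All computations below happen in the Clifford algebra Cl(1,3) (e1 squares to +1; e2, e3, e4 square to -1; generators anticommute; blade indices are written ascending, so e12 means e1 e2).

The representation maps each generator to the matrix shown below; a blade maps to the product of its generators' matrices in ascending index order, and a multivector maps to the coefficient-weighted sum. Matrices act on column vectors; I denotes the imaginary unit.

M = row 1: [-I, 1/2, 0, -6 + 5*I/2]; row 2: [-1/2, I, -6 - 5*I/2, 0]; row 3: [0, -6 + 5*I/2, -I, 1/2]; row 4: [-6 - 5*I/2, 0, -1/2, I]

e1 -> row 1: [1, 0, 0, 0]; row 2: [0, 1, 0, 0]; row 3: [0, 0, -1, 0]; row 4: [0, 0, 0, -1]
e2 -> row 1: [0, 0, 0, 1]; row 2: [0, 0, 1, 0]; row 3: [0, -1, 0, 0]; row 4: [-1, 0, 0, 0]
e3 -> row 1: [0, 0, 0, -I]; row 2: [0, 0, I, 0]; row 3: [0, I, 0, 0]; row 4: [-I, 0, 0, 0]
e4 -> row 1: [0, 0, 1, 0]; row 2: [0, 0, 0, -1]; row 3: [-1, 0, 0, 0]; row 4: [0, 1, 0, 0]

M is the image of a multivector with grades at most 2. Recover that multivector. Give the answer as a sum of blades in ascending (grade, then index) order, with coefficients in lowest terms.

Method: the blade images are trace-orthogonal — tr(rho(e_A) rho(e_B)^-1) = 4 if A = B and 0 otherwise — and rho(e_A)^-1 = (e_A)^2 * rho(e_A) with (e_A)^2 = +1 or -1, so the coefficient of e_A in the preimage is (e_A)^2 * tr(M rho(e_A))/4.
Nonzero projections over blades of grade <= 2: e12: (e12)^2 = +1, tr(M rho(e12)) = -24, coefficient -6; e13: (e13)^2 = +1, tr(M rho(e13)) = -10, coefficient -5/2; e23: (e23)^2 = -1, tr(M rho(e23)) = -4, coefficient 1; e24: (e24)^2 = -1, tr(M rho(e24)) = -2, coefficient 1/2. Every other blade of grade <= 2 projects to 0.
Answer: -6*e12 - 5/2*e13 + e23 + 1/2*e24


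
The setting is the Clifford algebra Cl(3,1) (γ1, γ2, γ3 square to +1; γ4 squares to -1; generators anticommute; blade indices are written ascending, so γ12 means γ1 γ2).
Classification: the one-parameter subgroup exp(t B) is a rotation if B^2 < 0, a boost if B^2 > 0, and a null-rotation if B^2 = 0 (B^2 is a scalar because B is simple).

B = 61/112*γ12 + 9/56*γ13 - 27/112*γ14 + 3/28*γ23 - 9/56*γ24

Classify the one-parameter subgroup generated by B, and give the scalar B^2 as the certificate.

B^2 term by term: the squares give (61/112)^2*(γ12)^2 + (9/56)^2*(γ13)^2 + (-27/112)^2*(γ14)^2 + (3/28)^2*(γ23)^2 + (-9/56)^2*(γ24)^2 = 3721/12544*(-1) + 81/3136*(-1) + 729/12544*(+1) + 9/784*(-1) + 81/3136*(+1) = -1/4 (each basis 2-blade squares to minus the product of its generators' squares); cross terms between blades sharing an index anticommute and cancel; the commuting (index-disjoint) pairs give grade-4 terms 2*c*c'*(blade product), which cancel blade by blade — γ1234: 81/1568 - 81/1568 = 0 — confirming B is simple. So B^2 = -1/4.
Answer: rotation, certificate B^2 = -1/4. Why this suffices: the scalar -1/4 survives any versor conjugation, so its sign alone determines the class however B is presented.


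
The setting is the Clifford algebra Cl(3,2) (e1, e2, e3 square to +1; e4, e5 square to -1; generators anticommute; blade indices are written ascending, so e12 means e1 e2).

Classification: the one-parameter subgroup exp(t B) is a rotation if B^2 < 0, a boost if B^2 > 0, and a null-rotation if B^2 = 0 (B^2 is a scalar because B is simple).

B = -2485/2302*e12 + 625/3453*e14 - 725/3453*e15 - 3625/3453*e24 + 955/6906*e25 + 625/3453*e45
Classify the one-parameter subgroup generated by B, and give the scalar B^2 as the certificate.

B^2 term by term: the squares give (-2485/2302)^2*(e12)^2 + (625/3453)^2*(e14)^2 + (-725/3453)^2*(e15)^2 + (-3625/3453)^2*(e24)^2 + (955/6906)^2*(e25)^2 + (625/3453)^2*(e45)^2 = 6175225/5299204*(-1) + 390625/11923209*(+1) + 525625/11923209*(+1) + 13140625/11923209*(+1) + 912025/47692836*(+1) + 390625/11923209*(-1) = 0 (each basis 2-blade squares to minus the product of its generators' squares); cross terms between blades sharing an index anticommute and cancel; the commuting (index-disjoint) pairs give grade-4 terms 2*c*c'*(blade product), which cancel blade by blade — e1245: -1553125/3974403 - 596875/11923209 + 5256250/11923209 = 0 — confirming B is simple. So B^2 = 0.
Answer: null-rotation, certificate B^2 = 0. Key observation: B^2 = 0 is a conjugation invariant, so its sign decides the class regardless of the surface form of B.


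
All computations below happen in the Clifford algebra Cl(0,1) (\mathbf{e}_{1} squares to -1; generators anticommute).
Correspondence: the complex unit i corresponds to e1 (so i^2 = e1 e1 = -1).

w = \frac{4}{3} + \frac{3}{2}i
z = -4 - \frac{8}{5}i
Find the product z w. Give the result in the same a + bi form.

In blades: z = -4 - \frac{8}{5} e_{1}, w = \frac{4}{3} + \frac{3}{2} e_{1}.
Distribute z over w term by term (generator squares from the signature, products reordered to ascending indices): (-4)*w = -\frac{16}{3} - 6 e_{1}; (-\frac{8}{5} e_{1})*w = \frac{12}{5} - \frac{32}{15} e_{1}.
Sum: -\frac{44}{15} - \frac{122}{15} e_{1}; translating back through the correspondence:
Answer: -\frac{44}{15} - \frac{122}{15}i


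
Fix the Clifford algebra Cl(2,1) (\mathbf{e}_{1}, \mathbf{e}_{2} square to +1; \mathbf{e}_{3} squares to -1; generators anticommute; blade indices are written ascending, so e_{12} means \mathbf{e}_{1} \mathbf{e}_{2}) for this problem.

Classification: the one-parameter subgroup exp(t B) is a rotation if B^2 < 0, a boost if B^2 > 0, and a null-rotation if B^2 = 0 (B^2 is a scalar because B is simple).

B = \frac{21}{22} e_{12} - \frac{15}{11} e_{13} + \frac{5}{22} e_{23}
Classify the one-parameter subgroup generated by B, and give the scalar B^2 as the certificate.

B^2 term by term: the squares give (\frac{21}{22})^2*(e_{12})^2 + (-\frac{15}{11})^2*(e_{13})^2 + (\frac{5}{22})^2*(e_{23})^2 = \frac{441}{484}*(-1) + \frac{225}{121}*(+1) + \frac{25}{484}*(+1) = 1 (each basis 2-blade squares to minus the product of its generators' squares); cross terms between blades sharing an index anticommute and cancel. So B^2 = 1.
Answer: boost, certificate B^2 = 1. Because 1 is invariant under every versor sandwich, the classification follows from its sign alone.


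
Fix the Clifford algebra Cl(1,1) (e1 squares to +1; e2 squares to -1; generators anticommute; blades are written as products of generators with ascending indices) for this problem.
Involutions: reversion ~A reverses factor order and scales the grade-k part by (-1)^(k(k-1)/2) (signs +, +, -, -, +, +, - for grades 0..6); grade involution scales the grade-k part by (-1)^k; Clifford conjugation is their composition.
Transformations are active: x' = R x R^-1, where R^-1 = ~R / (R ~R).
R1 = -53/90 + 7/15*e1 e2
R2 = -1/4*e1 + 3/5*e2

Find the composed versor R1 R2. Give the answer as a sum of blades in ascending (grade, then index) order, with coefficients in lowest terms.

Distribute over the terms of R1 (each basis-blade product reordered to ascending indices, repeated generators contracted through their squares):
(-53/90) R2 = 53/360*e1 - 53/150*e2
(7/15*e1 e2) R2 = -7/25*e1 + 7/60*e2
Summing the partial products and collecting blades:
Answer: -239/1800*e1 - 71/300*e2


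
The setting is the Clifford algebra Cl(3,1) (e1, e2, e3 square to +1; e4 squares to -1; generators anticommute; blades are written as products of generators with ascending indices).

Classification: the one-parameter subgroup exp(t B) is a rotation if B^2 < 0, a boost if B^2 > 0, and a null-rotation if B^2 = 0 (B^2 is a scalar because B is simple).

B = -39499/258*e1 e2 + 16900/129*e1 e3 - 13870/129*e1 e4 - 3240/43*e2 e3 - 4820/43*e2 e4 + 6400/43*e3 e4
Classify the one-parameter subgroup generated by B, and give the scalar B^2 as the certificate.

B^2 term by term: the squares give (-39499/258)^2*(e1 e2)^2 + (16900/129)^2*(e1 e3)^2 + (-13870/129)^2*(e1 e4)^2 + (-3240/43)^2*(e2 e3)^2 + (-4820/43)^2*(e2 e4)^2 + (6400/43)^2*(e3 e4)^2 = 1560171001/66564*(-1) + 285610000/16641*(-1) + 192376900/16641*(+1) + 10497600/1849*(-1) + 23232400/1849*(+1) + 40960000/1849*(+1) = -49/36 (each basis 2-blade squares to minus the product of its generators' squares); cross terms between blades sharing an index anticommute and cancel; the commuting (index-disjoint) pairs give grade-4 terms 2*c*c'*(blade product), which cancel blade by blade — e1 e2 e3 e4: -252793600/5547 + 162916000/5547 + 29959200/1849 = 0 — confirming B is simple. So B^2 = -49/36.
Answer: rotation, certificate B^2 = -49/36. The scalar -49/36 is the complete invariant here: its sign names the subgroup type.


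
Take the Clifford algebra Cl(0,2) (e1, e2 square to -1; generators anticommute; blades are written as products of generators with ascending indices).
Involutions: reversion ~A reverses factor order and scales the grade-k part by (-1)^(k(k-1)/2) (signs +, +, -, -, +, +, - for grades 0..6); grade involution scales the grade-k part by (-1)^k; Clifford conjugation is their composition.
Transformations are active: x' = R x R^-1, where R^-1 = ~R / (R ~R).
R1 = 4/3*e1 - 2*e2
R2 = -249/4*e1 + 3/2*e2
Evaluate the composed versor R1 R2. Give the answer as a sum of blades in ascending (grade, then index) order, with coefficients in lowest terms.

Distribute over the terms of R1 (each basis-blade product reordered to ascending indices, repeated generators contracted through their squares):
(4/3*e1) R2 = 83 + 2*e1 e2
(-2*e2) R2 = 3 - 249/2*e1 e2
Summing the partial products and collecting blades:
Answer: 86 - 245/2*e1 e2


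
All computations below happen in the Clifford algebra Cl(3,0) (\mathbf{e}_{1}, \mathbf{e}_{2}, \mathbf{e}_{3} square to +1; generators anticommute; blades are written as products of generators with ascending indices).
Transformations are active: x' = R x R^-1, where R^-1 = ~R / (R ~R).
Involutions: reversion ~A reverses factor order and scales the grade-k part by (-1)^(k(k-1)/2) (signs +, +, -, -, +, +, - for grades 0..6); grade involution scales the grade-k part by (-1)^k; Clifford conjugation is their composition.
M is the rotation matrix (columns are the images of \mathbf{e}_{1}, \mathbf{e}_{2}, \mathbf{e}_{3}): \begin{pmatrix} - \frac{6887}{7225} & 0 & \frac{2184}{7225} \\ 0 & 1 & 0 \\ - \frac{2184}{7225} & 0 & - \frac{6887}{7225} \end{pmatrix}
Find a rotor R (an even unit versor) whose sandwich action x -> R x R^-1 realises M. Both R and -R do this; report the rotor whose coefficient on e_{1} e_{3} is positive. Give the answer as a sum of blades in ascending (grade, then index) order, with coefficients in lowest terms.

Method: write R = a + b12*e_{1} e_{2} + b13*e_{1} e_{3} + b23*e_{2} e_{3} with a^2 + b12^2 + b13^2 + b23^2 = 1 (so R^-1 = ~R). Expanding the columns R e_j ~R gives tr M = 4a^2 - 1 and, from the antisymmetric part, M21 - M12 = -4a*b12, M13 - M31 = 4a*b13, M32 - M23 = -4a*b23.
Here tr M = -\frac{6549}{7225}, so a^2 = (1 + tr M)/4 = \frac{169}{7225} and a = ±\frac{13}{85}. Taking a = \frac{13}{85}: M21 - M12 = 0, M13 - M31 = \frac{4368}{7225}, M32 - M23 = 0, giving b12 = 0, b13 = \frac{84}{85}, b23 = 0, i.e. R = \frac{13}{85} + \frac{84}{85} e_{1} e_{3}.
Its e_{1} e_{3} coefficient is already positive.
Answer: \frac{13}{85} + \frac{84}{85} e_{1} e_{3}. Recall the cover is two-to-one: with M of trace -\frac{6549}{7225}, both preimages act alike, and the stated e_{1} e_{3} sign chooses the sheet.


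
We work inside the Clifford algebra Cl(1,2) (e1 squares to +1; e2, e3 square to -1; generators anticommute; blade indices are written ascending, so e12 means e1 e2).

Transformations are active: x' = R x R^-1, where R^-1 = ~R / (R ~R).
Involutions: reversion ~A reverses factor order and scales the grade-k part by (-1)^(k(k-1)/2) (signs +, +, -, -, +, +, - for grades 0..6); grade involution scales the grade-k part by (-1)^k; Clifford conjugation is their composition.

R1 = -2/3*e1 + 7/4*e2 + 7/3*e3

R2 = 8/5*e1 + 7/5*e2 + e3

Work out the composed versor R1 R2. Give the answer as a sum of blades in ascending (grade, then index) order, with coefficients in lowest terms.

Distribute over the terms of R1 (each basis-blade product reordered to ascending indices, repeated generators contracted through their squares):
(-2/3*e1) R2 = -16/15 - 14/15*e12 - 2/3*e13
(7/4*e2) R2 = -49/20 - 14/5*e12 + 7/4*e23
(7/3*e3) R2 = -7/3 - 56/15*e13 - 49/15*e23
Summing the partial products and collecting blades:
Answer: -117/20 - 56/15*e12 - 22/5*e13 - 91/60*e23


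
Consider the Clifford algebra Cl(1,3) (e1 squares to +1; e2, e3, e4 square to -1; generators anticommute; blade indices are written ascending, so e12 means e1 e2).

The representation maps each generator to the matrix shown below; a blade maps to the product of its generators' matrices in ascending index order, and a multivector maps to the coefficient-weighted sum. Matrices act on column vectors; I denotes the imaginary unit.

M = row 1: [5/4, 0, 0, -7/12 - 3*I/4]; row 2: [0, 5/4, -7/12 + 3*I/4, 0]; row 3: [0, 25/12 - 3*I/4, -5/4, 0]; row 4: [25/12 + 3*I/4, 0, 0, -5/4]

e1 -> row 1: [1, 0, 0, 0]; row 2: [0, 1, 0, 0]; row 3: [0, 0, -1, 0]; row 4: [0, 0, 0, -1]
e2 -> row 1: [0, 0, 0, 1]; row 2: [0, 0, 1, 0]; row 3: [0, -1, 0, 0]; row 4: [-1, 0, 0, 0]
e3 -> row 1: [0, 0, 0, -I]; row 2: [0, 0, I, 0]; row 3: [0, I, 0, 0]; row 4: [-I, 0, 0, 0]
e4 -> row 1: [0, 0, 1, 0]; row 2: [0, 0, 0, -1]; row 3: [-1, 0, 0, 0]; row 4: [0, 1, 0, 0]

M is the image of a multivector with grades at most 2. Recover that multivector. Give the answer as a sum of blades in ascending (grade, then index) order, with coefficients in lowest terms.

Method: the blade images are trace-orthogonal — tr(rho(e_A) rho(e_B)^-1) = 4 if A = B and 0 otherwise — and rho(e_A)^-1 = (e_A)^2 * rho(e_A) with (e_A)^2 = +1 or -1, so the coefficient of e_A in the preimage is (e_A)^2 * tr(M rho(e_A))/4.
Nonzero projections over blades of grade <= 2: e1: (e1)^2 = +1, tr(M rho(e1)) = 5, coefficient 5/4; e2: (e2)^2 = -1, tr(M rho(e2)) = 16/3, coefficient -4/3; e12: (e12)^2 = +1, tr(M rho(e12)) = 3, coefficient 3/4; e13: (e13)^2 = +1, tr(M rho(e13)) = 3, coefficient 3/4. Every other blade of grade <= 2 projects to 0.
Answer: 5/4*e1 - 4/3*e2 + 3/4*e12 + 3/4*e13


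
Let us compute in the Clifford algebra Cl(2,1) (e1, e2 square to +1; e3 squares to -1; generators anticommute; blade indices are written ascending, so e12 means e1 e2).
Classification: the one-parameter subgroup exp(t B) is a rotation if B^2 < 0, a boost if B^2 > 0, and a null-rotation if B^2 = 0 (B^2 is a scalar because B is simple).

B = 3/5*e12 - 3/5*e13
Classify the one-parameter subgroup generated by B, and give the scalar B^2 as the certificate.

B^2 term by term: the squares give (3/5)^2*(e12)^2 + (-3/5)^2*(e13)^2 = 9/25*(-1) + 9/25*(+1) = 0 (each basis 2-blade squares to minus the product of its generators' squares); cross terms between blades sharing an index anticommute and cancel. So B^2 = 0.
Answer: null-rotation, certificate B^2 = 0. The class reads off the invariant scalar 0 directly.
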